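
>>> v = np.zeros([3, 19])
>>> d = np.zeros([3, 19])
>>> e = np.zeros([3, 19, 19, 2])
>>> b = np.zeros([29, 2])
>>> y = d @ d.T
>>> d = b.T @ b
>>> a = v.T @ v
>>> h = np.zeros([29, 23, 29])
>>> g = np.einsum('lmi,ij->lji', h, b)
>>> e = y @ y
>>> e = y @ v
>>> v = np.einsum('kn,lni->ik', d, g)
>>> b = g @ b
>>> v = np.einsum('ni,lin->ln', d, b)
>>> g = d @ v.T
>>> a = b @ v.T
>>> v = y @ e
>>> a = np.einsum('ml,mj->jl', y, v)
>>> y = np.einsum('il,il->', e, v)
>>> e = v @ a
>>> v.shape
(3, 19)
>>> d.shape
(2, 2)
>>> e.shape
(3, 3)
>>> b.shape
(29, 2, 2)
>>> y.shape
()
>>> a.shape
(19, 3)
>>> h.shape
(29, 23, 29)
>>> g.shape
(2, 29)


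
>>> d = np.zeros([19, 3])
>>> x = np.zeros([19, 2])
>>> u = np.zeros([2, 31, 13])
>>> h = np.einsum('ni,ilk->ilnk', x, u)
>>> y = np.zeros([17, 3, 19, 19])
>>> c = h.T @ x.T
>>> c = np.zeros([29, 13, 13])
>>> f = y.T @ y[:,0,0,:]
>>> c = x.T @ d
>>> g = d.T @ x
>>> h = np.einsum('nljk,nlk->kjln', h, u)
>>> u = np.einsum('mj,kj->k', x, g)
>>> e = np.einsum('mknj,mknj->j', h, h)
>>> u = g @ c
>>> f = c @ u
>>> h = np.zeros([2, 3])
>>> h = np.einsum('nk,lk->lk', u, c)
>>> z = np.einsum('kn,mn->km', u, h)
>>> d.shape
(19, 3)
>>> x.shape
(19, 2)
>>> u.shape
(3, 3)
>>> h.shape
(2, 3)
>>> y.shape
(17, 3, 19, 19)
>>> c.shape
(2, 3)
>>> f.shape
(2, 3)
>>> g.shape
(3, 2)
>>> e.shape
(2,)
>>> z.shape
(3, 2)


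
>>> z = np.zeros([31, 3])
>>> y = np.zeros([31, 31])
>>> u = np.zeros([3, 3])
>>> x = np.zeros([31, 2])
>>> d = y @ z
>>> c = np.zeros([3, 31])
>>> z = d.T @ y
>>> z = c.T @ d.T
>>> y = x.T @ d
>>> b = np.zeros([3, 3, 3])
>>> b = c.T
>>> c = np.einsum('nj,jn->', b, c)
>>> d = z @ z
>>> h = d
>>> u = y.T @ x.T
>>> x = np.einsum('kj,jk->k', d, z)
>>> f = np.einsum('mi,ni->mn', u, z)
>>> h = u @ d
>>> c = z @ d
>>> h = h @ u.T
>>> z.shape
(31, 31)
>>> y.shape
(2, 3)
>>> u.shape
(3, 31)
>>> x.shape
(31,)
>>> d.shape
(31, 31)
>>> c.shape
(31, 31)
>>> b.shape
(31, 3)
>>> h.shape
(3, 3)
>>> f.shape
(3, 31)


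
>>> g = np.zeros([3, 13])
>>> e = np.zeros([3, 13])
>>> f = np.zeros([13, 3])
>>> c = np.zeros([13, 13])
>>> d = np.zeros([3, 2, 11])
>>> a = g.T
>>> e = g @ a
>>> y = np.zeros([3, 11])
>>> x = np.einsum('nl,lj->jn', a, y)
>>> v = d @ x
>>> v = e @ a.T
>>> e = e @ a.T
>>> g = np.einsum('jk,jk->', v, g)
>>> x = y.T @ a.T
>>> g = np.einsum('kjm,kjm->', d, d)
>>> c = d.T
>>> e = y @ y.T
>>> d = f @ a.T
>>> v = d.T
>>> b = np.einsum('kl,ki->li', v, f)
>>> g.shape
()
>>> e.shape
(3, 3)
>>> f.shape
(13, 3)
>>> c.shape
(11, 2, 3)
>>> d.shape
(13, 13)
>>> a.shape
(13, 3)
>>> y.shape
(3, 11)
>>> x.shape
(11, 13)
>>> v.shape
(13, 13)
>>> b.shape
(13, 3)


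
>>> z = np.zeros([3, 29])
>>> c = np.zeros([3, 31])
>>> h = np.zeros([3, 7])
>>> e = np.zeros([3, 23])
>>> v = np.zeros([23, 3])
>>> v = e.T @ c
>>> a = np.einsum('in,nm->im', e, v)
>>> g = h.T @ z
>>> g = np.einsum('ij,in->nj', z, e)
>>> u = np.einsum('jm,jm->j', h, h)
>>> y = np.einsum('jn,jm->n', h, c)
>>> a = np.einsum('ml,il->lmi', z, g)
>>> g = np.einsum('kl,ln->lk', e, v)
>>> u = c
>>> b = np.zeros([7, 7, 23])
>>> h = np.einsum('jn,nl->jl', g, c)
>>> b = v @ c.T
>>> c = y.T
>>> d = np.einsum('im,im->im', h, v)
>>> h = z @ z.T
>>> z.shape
(3, 29)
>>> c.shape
(7,)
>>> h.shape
(3, 3)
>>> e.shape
(3, 23)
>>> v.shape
(23, 31)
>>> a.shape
(29, 3, 23)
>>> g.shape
(23, 3)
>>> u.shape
(3, 31)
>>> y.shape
(7,)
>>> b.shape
(23, 3)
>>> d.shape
(23, 31)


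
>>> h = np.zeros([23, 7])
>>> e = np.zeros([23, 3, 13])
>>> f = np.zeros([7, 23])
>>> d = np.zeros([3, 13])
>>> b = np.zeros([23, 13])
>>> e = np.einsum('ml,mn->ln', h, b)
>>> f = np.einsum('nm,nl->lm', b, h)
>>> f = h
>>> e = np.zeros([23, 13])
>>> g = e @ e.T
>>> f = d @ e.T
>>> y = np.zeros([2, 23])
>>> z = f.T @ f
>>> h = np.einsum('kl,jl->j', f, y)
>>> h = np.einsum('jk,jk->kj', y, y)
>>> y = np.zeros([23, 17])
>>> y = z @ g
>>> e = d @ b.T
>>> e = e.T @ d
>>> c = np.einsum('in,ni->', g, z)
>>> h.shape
(23, 2)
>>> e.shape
(23, 13)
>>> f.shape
(3, 23)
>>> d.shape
(3, 13)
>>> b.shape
(23, 13)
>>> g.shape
(23, 23)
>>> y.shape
(23, 23)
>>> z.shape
(23, 23)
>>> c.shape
()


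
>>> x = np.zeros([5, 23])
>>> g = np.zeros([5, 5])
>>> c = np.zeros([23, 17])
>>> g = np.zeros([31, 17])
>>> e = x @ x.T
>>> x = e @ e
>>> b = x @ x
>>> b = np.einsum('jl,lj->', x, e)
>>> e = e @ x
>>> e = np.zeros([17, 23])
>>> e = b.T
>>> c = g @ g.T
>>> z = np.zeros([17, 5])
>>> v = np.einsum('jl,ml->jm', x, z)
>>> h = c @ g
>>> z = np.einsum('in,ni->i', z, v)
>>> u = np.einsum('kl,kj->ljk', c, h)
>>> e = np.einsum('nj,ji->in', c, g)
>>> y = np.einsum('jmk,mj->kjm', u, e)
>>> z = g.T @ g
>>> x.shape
(5, 5)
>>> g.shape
(31, 17)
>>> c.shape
(31, 31)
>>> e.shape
(17, 31)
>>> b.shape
()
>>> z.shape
(17, 17)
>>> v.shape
(5, 17)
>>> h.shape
(31, 17)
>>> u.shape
(31, 17, 31)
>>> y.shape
(31, 31, 17)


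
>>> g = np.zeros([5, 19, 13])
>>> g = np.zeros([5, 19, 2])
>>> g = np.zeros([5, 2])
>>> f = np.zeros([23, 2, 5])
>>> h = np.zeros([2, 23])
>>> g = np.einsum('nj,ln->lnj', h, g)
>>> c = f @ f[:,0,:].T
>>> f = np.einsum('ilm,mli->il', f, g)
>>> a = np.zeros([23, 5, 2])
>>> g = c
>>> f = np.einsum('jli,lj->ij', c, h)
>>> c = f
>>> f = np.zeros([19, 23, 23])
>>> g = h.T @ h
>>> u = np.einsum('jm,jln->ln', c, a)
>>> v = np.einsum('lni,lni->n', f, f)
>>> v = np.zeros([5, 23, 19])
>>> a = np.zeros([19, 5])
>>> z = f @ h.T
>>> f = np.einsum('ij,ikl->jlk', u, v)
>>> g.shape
(23, 23)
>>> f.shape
(2, 19, 23)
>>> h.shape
(2, 23)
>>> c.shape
(23, 23)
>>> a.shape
(19, 5)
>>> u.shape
(5, 2)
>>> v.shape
(5, 23, 19)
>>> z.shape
(19, 23, 2)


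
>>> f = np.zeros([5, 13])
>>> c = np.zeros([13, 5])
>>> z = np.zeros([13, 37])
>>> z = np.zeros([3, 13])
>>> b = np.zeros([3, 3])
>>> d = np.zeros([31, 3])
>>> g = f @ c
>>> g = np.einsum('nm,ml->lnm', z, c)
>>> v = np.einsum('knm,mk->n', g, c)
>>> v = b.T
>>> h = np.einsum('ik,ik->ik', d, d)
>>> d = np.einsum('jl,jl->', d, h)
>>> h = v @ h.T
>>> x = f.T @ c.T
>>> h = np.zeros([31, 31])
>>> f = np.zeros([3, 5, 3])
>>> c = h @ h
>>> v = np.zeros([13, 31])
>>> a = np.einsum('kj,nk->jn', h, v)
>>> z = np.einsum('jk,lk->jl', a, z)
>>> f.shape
(3, 5, 3)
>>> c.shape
(31, 31)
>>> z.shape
(31, 3)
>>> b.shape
(3, 3)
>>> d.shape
()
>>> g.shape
(5, 3, 13)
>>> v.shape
(13, 31)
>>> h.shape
(31, 31)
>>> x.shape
(13, 13)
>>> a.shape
(31, 13)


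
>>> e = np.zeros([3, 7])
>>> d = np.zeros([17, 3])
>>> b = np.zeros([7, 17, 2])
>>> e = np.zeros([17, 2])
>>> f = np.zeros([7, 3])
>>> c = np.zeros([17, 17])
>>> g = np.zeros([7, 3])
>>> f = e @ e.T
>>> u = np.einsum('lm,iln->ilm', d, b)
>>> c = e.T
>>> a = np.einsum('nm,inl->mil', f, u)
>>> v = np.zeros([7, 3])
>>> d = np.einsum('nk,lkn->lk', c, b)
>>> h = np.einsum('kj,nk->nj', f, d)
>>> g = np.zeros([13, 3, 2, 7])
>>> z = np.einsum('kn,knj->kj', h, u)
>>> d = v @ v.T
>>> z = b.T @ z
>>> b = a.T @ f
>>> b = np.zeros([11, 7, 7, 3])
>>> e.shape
(17, 2)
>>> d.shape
(7, 7)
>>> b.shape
(11, 7, 7, 3)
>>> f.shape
(17, 17)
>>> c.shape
(2, 17)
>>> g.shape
(13, 3, 2, 7)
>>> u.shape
(7, 17, 3)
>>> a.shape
(17, 7, 3)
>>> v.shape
(7, 3)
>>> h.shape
(7, 17)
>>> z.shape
(2, 17, 3)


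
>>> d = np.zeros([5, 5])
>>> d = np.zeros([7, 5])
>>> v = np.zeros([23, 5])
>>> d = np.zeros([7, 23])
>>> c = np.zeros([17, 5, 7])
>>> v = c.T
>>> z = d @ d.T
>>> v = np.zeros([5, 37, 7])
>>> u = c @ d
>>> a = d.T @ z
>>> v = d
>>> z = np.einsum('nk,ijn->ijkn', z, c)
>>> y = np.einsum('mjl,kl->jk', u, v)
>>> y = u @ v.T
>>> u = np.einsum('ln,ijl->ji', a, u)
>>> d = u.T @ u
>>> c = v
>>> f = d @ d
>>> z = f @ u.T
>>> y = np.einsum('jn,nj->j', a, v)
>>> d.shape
(17, 17)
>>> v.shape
(7, 23)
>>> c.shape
(7, 23)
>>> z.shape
(17, 5)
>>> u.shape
(5, 17)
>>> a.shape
(23, 7)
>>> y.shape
(23,)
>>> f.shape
(17, 17)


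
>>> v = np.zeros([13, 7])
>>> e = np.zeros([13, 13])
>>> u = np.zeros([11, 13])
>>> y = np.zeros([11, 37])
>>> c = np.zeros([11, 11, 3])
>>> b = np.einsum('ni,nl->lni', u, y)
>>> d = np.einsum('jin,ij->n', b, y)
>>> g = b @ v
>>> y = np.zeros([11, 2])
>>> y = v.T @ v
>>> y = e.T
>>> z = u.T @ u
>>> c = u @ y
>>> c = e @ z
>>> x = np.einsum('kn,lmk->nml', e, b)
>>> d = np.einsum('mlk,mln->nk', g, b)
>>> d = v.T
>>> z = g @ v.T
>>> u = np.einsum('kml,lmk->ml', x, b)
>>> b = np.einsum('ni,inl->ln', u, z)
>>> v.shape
(13, 7)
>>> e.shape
(13, 13)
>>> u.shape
(11, 37)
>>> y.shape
(13, 13)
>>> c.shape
(13, 13)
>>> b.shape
(13, 11)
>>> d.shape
(7, 13)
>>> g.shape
(37, 11, 7)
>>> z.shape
(37, 11, 13)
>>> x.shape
(13, 11, 37)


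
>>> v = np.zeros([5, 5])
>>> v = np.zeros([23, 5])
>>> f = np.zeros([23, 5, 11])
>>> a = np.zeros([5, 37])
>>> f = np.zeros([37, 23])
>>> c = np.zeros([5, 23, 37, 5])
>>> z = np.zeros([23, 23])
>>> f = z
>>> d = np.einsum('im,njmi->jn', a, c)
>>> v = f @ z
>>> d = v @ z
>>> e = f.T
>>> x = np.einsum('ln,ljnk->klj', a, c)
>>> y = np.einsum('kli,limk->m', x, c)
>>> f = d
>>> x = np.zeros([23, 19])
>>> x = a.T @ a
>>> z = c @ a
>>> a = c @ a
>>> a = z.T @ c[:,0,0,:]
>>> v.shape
(23, 23)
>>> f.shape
(23, 23)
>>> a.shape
(37, 37, 23, 5)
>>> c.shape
(5, 23, 37, 5)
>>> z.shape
(5, 23, 37, 37)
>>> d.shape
(23, 23)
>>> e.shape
(23, 23)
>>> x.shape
(37, 37)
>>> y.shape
(37,)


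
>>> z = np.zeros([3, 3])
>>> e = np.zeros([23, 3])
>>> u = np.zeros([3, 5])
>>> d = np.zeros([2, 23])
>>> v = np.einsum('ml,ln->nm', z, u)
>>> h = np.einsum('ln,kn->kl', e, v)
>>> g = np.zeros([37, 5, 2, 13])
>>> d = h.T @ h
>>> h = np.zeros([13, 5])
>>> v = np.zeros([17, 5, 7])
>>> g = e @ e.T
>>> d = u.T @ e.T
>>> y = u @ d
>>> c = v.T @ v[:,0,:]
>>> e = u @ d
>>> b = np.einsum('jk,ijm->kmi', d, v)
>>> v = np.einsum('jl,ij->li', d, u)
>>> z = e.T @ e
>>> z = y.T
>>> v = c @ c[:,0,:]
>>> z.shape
(23, 3)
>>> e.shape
(3, 23)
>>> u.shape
(3, 5)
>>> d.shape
(5, 23)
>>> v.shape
(7, 5, 7)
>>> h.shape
(13, 5)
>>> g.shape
(23, 23)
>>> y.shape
(3, 23)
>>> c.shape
(7, 5, 7)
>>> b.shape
(23, 7, 17)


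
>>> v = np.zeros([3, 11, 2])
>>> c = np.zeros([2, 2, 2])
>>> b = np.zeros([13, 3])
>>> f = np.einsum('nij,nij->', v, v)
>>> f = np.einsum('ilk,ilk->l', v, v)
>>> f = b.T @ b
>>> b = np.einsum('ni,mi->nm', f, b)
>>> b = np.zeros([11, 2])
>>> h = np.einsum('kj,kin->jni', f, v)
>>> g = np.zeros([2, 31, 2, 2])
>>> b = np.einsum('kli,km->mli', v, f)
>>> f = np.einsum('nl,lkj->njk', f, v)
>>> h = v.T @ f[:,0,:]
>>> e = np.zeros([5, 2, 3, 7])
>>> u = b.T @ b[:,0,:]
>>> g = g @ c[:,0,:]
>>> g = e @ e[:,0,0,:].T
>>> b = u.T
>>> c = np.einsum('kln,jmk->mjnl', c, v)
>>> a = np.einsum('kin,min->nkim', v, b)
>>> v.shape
(3, 11, 2)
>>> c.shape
(11, 3, 2, 2)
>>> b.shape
(2, 11, 2)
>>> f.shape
(3, 2, 11)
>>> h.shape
(2, 11, 11)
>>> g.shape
(5, 2, 3, 5)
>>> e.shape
(5, 2, 3, 7)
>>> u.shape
(2, 11, 2)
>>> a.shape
(2, 3, 11, 2)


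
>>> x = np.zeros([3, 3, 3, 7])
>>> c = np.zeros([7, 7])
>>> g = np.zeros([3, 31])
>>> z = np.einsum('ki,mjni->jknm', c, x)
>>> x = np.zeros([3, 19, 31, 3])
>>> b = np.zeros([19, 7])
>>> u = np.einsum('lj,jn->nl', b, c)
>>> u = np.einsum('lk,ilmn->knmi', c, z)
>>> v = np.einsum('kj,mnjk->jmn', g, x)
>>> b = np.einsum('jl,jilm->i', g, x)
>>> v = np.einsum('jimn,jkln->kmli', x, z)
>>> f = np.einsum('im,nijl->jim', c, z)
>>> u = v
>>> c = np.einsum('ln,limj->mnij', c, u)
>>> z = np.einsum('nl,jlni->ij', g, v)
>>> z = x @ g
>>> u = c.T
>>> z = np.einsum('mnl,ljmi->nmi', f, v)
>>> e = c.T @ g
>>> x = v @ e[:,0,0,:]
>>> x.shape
(7, 31, 3, 31)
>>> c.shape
(3, 7, 31, 19)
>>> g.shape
(3, 31)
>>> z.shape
(7, 3, 19)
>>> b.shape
(19,)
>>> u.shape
(19, 31, 7, 3)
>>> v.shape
(7, 31, 3, 19)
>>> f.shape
(3, 7, 7)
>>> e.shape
(19, 31, 7, 31)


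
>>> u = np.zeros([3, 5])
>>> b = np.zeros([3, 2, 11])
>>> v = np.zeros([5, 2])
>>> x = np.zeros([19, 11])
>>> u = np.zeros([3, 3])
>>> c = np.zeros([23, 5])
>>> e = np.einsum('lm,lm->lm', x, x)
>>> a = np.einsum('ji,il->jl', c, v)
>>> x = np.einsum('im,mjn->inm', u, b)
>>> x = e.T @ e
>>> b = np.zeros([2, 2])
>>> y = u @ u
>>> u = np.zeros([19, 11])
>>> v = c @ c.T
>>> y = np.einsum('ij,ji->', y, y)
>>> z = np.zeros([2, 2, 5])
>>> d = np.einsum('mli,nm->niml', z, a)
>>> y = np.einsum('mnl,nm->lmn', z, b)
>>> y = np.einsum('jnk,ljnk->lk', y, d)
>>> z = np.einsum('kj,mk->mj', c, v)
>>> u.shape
(19, 11)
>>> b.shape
(2, 2)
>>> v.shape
(23, 23)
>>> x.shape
(11, 11)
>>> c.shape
(23, 5)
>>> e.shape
(19, 11)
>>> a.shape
(23, 2)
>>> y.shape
(23, 2)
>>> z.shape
(23, 5)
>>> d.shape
(23, 5, 2, 2)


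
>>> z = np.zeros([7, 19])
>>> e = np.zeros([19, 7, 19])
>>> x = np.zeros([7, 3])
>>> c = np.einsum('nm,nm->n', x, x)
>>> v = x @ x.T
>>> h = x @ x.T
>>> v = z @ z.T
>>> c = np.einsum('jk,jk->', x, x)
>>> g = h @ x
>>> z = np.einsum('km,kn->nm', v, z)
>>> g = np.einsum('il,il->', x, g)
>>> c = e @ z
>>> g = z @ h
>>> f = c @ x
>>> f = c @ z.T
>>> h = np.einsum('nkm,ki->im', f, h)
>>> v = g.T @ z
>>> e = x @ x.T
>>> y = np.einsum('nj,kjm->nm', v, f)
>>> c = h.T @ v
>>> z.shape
(19, 7)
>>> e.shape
(7, 7)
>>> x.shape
(7, 3)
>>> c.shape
(19, 7)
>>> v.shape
(7, 7)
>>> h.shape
(7, 19)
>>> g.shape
(19, 7)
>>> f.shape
(19, 7, 19)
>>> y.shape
(7, 19)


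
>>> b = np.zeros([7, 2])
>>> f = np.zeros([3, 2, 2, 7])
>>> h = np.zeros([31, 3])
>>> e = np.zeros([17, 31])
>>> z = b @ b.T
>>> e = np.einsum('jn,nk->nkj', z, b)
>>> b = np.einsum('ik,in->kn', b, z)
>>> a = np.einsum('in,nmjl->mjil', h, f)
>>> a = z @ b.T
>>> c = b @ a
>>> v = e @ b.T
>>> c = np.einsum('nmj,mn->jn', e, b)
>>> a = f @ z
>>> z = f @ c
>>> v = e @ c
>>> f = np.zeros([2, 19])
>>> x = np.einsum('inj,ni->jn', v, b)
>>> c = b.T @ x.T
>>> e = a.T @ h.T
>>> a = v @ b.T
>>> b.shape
(2, 7)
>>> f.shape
(2, 19)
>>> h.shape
(31, 3)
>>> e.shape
(7, 2, 2, 31)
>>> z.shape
(3, 2, 2, 7)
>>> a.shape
(7, 2, 2)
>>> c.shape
(7, 7)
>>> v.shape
(7, 2, 7)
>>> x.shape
(7, 2)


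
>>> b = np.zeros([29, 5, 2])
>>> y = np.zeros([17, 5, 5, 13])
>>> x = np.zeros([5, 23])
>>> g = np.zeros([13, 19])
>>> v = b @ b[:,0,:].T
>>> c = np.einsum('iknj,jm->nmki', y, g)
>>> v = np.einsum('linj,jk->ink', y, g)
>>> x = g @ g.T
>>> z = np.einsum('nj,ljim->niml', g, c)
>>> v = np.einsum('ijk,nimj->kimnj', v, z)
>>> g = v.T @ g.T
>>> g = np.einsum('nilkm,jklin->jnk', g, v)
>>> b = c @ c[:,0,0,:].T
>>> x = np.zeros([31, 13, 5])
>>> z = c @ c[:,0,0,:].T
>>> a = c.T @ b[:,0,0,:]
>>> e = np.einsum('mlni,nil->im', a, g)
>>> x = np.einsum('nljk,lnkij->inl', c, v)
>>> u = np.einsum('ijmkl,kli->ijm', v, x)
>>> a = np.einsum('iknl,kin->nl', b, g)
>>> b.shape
(5, 19, 5, 5)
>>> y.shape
(17, 5, 5, 13)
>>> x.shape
(13, 5, 19)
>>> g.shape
(19, 5, 5)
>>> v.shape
(19, 5, 17, 13, 5)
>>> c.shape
(5, 19, 5, 17)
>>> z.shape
(5, 19, 5, 5)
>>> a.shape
(5, 5)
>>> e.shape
(5, 17)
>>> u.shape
(19, 5, 17)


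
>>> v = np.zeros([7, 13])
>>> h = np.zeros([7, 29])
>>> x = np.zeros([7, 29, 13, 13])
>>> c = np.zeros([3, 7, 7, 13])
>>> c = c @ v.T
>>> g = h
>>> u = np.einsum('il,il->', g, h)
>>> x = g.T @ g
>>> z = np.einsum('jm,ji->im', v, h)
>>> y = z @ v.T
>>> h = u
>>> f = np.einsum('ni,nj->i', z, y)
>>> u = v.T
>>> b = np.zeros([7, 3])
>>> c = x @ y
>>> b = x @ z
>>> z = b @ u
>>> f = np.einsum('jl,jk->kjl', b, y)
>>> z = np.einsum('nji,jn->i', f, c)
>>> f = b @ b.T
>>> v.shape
(7, 13)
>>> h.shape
()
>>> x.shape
(29, 29)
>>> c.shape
(29, 7)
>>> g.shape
(7, 29)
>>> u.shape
(13, 7)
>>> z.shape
(13,)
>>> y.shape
(29, 7)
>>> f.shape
(29, 29)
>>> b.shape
(29, 13)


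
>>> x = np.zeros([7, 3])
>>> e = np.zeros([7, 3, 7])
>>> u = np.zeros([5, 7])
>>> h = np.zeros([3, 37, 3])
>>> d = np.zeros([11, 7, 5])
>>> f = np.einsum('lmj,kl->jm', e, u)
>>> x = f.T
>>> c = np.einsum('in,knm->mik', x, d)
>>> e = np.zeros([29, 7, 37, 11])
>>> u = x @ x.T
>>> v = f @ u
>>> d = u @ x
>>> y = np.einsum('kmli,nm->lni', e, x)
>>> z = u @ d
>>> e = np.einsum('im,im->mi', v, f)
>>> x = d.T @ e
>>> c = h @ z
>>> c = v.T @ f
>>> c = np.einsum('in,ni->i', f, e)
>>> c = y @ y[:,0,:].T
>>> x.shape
(7, 7)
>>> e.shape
(3, 7)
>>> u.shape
(3, 3)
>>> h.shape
(3, 37, 3)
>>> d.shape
(3, 7)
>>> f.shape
(7, 3)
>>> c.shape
(37, 3, 37)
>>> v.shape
(7, 3)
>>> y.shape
(37, 3, 11)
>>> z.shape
(3, 7)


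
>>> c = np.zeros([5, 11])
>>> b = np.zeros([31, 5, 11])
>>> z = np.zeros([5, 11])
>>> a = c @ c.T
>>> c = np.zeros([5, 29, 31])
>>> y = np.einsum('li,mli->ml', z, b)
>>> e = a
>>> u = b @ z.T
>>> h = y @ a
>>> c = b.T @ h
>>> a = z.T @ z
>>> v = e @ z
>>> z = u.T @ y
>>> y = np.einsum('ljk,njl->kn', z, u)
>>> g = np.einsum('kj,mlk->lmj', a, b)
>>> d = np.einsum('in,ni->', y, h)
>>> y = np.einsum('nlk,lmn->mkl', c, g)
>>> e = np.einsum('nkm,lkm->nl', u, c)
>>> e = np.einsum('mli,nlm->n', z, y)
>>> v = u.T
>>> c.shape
(11, 5, 5)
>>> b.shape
(31, 5, 11)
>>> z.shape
(5, 5, 5)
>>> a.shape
(11, 11)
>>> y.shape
(31, 5, 5)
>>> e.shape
(31,)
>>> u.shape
(31, 5, 5)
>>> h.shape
(31, 5)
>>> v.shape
(5, 5, 31)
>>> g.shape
(5, 31, 11)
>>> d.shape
()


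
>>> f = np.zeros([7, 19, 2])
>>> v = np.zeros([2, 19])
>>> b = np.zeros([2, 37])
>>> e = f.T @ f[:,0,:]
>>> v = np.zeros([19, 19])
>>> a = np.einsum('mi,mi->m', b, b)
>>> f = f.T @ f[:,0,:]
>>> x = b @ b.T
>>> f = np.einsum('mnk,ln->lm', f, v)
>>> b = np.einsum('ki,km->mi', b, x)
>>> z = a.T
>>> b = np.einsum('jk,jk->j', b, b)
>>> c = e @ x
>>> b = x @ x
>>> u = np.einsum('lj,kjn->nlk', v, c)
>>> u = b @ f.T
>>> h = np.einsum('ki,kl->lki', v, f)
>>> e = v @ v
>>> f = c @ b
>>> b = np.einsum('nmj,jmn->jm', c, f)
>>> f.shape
(2, 19, 2)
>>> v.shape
(19, 19)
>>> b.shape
(2, 19)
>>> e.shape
(19, 19)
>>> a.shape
(2,)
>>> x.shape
(2, 2)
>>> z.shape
(2,)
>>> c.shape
(2, 19, 2)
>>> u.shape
(2, 19)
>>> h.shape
(2, 19, 19)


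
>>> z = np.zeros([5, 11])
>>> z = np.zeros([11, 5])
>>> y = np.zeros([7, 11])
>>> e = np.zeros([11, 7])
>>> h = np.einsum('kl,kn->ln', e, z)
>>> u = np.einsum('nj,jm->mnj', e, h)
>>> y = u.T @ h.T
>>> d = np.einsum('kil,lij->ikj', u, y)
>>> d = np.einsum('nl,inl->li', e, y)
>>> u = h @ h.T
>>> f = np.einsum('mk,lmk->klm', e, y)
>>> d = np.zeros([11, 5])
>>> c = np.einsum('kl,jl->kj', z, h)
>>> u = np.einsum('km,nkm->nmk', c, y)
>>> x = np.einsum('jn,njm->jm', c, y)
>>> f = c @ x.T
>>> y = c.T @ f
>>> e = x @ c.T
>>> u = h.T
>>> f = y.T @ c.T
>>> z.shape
(11, 5)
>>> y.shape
(7, 11)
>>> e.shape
(11, 11)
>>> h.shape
(7, 5)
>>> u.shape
(5, 7)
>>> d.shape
(11, 5)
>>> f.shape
(11, 11)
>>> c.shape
(11, 7)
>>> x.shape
(11, 7)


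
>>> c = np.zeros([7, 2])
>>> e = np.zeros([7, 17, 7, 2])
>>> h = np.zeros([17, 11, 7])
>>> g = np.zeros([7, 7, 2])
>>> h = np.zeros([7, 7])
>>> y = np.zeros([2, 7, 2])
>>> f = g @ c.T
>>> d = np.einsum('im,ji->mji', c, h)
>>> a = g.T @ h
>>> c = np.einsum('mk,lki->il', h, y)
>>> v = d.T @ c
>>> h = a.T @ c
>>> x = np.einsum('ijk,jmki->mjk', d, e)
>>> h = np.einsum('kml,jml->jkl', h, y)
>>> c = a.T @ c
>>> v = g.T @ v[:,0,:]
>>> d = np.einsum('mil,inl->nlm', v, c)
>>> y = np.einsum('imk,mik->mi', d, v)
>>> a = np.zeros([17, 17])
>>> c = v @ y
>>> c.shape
(2, 7, 7)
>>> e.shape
(7, 17, 7, 2)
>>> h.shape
(2, 7, 2)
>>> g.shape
(7, 7, 2)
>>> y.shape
(2, 7)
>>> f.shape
(7, 7, 7)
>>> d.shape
(7, 2, 2)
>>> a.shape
(17, 17)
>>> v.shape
(2, 7, 2)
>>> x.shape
(17, 7, 7)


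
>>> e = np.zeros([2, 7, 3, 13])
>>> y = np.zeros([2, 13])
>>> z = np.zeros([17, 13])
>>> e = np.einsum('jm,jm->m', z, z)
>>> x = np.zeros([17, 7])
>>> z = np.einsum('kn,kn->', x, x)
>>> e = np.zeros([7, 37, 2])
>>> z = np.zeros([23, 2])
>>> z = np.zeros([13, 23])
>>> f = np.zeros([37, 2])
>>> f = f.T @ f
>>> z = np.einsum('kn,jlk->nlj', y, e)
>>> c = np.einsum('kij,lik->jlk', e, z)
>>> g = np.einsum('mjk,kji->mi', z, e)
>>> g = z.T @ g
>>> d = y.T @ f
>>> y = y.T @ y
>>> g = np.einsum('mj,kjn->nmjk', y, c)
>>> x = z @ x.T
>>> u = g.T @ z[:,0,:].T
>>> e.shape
(7, 37, 2)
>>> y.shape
(13, 13)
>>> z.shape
(13, 37, 7)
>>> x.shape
(13, 37, 17)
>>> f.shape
(2, 2)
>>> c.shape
(2, 13, 7)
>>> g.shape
(7, 13, 13, 2)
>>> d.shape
(13, 2)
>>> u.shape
(2, 13, 13, 13)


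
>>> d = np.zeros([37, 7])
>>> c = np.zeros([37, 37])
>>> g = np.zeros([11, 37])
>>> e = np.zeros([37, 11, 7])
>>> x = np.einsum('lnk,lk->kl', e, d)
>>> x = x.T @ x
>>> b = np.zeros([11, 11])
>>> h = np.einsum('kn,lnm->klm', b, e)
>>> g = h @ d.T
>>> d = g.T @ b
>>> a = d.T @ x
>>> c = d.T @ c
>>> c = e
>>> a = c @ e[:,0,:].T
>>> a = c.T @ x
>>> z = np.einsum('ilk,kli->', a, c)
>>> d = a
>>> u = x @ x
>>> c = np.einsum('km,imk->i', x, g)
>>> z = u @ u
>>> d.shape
(7, 11, 37)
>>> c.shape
(11,)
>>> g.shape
(11, 37, 37)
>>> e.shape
(37, 11, 7)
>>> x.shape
(37, 37)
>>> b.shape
(11, 11)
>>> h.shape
(11, 37, 7)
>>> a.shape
(7, 11, 37)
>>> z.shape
(37, 37)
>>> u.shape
(37, 37)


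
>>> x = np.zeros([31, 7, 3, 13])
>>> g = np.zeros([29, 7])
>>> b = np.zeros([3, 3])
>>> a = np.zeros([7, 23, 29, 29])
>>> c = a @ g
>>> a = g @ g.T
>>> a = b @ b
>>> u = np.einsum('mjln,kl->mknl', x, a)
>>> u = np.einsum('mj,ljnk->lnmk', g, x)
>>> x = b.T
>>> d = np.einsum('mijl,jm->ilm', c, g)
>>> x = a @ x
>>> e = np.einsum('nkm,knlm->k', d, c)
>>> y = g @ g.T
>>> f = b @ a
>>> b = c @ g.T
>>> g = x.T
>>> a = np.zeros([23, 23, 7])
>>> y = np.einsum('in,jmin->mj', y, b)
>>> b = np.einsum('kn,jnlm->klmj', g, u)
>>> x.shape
(3, 3)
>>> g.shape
(3, 3)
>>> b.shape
(3, 29, 13, 31)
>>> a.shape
(23, 23, 7)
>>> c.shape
(7, 23, 29, 7)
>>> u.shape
(31, 3, 29, 13)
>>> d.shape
(23, 7, 7)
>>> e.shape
(7,)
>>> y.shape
(23, 7)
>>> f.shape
(3, 3)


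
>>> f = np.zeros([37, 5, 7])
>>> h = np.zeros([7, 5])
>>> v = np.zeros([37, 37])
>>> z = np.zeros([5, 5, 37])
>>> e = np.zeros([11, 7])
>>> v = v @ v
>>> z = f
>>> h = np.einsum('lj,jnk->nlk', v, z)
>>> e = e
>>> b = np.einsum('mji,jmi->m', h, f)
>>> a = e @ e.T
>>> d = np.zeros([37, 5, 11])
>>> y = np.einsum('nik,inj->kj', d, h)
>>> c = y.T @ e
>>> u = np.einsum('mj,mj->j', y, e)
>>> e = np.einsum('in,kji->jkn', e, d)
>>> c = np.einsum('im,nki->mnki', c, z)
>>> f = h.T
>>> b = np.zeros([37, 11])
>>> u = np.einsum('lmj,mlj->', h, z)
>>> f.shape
(7, 37, 5)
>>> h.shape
(5, 37, 7)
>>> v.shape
(37, 37)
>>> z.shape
(37, 5, 7)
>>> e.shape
(5, 37, 7)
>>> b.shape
(37, 11)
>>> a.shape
(11, 11)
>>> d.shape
(37, 5, 11)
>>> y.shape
(11, 7)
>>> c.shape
(7, 37, 5, 7)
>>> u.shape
()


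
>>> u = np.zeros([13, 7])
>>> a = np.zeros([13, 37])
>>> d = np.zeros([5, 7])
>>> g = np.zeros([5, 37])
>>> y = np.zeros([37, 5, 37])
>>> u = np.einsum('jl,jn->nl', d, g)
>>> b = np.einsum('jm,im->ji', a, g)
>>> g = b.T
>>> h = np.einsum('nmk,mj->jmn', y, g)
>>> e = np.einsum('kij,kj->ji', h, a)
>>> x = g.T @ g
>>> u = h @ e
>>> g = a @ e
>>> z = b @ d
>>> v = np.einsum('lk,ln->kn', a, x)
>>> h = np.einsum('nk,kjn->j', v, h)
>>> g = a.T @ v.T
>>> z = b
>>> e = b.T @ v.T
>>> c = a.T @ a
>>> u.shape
(13, 5, 5)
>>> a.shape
(13, 37)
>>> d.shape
(5, 7)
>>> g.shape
(37, 37)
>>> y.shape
(37, 5, 37)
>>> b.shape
(13, 5)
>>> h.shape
(5,)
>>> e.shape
(5, 37)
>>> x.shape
(13, 13)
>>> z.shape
(13, 5)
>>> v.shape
(37, 13)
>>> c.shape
(37, 37)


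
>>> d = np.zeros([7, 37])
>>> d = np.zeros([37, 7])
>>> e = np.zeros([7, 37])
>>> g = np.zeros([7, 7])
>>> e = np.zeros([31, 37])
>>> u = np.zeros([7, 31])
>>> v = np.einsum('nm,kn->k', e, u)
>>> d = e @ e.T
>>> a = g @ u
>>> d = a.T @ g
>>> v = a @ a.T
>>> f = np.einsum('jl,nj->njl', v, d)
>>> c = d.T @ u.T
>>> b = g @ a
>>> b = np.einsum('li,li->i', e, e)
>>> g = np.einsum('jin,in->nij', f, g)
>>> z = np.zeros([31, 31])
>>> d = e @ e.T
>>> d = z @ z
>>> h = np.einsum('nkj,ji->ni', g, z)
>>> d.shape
(31, 31)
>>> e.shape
(31, 37)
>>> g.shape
(7, 7, 31)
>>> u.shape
(7, 31)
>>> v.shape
(7, 7)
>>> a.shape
(7, 31)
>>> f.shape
(31, 7, 7)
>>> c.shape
(7, 7)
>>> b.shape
(37,)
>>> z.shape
(31, 31)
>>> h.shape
(7, 31)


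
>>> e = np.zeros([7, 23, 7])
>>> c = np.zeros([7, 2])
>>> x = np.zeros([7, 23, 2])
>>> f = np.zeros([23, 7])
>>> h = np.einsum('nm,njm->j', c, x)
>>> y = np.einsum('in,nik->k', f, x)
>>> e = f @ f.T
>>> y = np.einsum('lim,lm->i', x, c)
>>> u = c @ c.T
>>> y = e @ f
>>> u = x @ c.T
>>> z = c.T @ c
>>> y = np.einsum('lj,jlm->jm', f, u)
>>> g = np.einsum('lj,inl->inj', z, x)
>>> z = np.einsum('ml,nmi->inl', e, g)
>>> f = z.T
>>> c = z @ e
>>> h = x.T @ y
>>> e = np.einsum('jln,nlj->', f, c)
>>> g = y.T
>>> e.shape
()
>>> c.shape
(2, 7, 23)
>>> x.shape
(7, 23, 2)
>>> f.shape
(23, 7, 2)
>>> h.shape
(2, 23, 7)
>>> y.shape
(7, 7)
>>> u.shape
(7, 23, 7)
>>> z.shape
(2, 7, 23)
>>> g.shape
(7, 7)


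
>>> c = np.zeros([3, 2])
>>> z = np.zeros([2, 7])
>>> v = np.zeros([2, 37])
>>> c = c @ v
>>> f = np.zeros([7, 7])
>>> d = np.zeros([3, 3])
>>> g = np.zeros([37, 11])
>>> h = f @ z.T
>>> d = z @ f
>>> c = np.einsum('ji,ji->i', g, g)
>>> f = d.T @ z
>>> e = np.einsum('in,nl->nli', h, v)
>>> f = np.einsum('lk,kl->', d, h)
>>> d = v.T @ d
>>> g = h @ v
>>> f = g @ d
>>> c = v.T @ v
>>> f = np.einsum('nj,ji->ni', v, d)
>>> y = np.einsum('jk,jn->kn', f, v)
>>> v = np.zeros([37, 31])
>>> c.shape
(37, 37)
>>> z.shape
(2, 7)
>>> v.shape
(37, 31)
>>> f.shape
(2, 7)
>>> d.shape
(37, 7)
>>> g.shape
(7, 37)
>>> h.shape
(7, 2)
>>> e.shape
(2, 37, 7)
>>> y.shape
(7, 37)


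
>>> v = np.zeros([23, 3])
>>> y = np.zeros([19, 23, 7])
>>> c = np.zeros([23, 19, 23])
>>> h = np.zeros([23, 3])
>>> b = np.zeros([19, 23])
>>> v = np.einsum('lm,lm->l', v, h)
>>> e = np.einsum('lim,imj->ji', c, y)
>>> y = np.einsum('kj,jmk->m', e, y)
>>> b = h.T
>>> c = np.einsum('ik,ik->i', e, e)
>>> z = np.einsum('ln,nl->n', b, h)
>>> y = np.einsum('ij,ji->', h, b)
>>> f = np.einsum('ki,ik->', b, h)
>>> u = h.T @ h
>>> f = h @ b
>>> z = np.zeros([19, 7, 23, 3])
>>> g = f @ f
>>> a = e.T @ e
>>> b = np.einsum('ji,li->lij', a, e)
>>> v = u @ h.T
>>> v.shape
(3, 23)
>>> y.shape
()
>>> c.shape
(7,)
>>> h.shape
(23, 3)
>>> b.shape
(7, 19, 19)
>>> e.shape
(7, 19)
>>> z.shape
(19, 7, 23, 3)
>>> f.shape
(23, 23)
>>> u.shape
(3, 3)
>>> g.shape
(23, 23)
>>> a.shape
(19, 19)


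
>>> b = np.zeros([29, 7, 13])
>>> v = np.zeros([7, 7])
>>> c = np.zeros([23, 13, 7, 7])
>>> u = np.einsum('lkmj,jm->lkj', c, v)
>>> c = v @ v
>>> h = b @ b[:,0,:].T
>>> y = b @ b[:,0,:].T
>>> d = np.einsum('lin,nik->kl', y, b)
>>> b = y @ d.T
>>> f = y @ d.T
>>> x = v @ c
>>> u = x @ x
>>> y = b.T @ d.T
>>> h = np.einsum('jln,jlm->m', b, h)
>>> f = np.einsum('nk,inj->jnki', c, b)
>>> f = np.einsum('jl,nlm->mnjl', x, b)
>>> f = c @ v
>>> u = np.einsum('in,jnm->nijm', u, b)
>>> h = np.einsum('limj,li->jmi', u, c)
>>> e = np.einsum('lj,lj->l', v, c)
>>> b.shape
(29, 7, 13)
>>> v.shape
(7, 7)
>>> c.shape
(7, 7)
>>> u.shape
(7, 7, 29, 13)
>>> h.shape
(13, 29, 7)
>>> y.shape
(13, 7, 13)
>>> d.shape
(13, 29)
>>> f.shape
(7, 7)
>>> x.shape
(7, 7)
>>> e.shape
(7,)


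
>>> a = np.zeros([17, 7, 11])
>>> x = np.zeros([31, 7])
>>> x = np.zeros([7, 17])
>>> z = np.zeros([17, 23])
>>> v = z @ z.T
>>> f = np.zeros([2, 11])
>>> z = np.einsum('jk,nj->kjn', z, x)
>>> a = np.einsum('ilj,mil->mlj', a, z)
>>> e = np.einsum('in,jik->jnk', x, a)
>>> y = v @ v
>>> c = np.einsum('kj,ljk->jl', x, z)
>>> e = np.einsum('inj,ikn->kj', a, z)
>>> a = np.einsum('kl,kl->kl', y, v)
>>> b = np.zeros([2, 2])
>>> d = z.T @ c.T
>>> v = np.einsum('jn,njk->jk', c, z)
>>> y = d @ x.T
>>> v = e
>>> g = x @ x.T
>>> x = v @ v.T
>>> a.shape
(17, 17)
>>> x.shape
(17, 17)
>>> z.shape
(23, 17, 7)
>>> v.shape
(17, 11)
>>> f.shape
(2, 11)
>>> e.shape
(17, 11)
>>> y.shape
(7, 17, 7)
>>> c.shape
(17, 23)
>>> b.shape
(2, 2)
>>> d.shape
(7, 17, 17)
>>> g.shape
(7, 7)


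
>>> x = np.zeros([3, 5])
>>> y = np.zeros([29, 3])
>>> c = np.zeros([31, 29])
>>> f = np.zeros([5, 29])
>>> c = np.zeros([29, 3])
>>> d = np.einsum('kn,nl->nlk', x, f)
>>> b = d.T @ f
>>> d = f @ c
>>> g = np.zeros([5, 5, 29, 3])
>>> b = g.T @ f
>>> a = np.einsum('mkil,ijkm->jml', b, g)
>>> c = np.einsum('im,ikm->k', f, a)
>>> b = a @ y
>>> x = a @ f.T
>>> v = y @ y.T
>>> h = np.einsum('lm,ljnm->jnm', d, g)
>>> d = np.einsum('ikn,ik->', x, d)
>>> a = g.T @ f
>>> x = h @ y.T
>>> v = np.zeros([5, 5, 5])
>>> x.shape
(5, 29, 29)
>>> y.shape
(29, 3)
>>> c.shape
(3,)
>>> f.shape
(5, 29)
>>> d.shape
()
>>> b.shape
(5, 3, 3)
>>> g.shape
(5, 5, 29, 3)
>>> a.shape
(3, 29, 5, 29)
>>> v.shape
(5, 5, 5)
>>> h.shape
(5, 29, 3)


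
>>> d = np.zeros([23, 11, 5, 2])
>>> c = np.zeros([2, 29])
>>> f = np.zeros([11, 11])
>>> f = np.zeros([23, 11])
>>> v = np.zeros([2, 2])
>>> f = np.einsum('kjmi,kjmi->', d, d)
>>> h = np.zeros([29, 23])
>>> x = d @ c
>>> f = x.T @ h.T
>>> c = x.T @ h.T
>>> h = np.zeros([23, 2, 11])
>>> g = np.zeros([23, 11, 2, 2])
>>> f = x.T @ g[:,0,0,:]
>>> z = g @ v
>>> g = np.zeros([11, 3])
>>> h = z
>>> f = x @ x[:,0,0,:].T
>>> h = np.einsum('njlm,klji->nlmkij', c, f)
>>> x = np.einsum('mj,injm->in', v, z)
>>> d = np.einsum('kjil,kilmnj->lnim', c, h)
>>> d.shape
(29, 23, 11, 23)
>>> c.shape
(29, 5, 11, 29)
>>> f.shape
(23, 11, 5, 23)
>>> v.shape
(2, 2)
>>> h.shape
(29, 11, 29, 23, 23, 5)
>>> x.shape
(23, 11)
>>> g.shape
(11, 3)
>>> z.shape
(23, 11, 2, 2)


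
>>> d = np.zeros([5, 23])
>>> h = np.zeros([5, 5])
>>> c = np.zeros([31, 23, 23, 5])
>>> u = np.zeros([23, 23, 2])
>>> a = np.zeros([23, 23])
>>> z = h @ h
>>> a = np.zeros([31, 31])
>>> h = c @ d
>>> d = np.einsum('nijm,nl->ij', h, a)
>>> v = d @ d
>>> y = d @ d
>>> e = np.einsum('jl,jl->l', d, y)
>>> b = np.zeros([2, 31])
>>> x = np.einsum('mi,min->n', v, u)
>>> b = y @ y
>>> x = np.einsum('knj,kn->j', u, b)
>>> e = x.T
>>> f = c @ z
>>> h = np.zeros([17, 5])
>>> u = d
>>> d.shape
(23, 23)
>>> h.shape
(17, 5)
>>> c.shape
(31, 23, 23, 5)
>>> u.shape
(23, 23)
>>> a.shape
(31, 31)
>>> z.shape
(5, 5)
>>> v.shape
(23, 23)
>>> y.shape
(23, 23)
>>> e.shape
(2,)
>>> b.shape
(23, 23)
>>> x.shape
(2,)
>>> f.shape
(31, 23, 23, 5)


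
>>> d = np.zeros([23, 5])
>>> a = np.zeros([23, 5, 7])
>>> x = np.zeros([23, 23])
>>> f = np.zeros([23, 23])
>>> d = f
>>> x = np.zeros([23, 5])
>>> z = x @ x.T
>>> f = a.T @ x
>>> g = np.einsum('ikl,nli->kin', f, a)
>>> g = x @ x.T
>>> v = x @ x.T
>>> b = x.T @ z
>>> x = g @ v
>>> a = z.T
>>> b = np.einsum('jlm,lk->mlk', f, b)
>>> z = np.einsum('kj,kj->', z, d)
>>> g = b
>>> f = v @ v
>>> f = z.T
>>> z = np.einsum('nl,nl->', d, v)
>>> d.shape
(23, 23)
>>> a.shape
(23, 23)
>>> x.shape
(23, 23)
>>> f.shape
()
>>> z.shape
()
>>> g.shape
(5, 5, 23)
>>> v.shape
(23, 23)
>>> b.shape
(5, 5, 23)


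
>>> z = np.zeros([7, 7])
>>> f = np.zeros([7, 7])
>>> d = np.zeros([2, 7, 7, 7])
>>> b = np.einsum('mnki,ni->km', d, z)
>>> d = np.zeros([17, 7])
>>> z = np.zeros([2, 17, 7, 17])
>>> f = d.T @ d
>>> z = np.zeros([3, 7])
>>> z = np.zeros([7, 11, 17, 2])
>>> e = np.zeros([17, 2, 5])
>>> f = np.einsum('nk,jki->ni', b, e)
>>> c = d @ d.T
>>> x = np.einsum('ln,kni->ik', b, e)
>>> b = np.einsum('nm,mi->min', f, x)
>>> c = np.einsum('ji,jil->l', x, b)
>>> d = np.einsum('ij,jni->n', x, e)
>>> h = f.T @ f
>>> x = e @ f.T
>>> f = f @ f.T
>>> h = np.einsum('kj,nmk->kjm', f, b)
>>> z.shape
(7, 11, 17, 2)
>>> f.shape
(7, 7)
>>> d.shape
(2,)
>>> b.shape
(5, 17, 7)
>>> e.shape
(17, 2, 5)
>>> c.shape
(7,)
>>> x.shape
(17, 2, 7)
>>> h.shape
(7, 7, 17)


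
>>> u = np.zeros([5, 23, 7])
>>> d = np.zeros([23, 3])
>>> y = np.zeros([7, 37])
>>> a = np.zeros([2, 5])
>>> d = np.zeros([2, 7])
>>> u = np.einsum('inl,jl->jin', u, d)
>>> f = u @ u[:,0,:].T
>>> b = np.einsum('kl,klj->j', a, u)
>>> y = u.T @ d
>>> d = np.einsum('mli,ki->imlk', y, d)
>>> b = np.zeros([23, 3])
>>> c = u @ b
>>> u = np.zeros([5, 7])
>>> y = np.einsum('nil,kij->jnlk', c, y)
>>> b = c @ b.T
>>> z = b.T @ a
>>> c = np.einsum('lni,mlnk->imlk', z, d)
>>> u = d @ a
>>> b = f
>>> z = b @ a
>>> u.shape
(7, 23, 5, 5)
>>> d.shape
(7, 23, 5, 2)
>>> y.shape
(7, 2, 3, 23)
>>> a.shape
(2, 5)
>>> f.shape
(2, 5, 2)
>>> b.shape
(2, 5, 2)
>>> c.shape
(5, 7, 23, 2)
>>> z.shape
(2, 5, 5)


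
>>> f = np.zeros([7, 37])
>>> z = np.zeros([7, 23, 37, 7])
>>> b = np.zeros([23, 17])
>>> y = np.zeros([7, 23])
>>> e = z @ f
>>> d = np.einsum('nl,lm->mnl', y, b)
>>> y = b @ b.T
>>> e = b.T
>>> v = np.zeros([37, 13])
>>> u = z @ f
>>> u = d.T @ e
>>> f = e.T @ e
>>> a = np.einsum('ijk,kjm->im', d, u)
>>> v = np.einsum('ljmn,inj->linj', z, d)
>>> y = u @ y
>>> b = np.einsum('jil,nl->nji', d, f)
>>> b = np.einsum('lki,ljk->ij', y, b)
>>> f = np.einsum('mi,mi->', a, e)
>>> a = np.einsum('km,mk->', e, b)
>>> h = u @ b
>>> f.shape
()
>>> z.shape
(7, 23, 37, 7)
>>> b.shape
(23, 17)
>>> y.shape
(23, 7, 23)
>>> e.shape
(17, 23)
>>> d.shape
(17, 7, 23)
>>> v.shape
(7, 17, 7, 23)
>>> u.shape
(23, 7, 23)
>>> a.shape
()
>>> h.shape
(23, 7, 17)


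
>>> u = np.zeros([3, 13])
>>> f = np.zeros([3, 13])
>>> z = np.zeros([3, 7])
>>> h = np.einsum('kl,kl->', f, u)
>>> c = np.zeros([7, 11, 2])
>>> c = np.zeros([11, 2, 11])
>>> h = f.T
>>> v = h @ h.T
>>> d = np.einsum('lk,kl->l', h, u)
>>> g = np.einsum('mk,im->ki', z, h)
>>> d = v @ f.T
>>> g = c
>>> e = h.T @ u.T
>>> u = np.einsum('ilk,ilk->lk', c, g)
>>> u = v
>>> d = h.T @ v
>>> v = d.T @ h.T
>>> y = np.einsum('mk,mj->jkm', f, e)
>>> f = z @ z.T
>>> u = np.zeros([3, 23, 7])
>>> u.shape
(3, 23, 7)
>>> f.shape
(3, 3)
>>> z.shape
(3, 7)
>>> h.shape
(13, 3)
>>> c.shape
(11, 2, 11)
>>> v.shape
(13, 13)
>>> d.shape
(3, 13)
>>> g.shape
(11, 2, 11)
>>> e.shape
(3, 3)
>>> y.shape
(3, 13, 3)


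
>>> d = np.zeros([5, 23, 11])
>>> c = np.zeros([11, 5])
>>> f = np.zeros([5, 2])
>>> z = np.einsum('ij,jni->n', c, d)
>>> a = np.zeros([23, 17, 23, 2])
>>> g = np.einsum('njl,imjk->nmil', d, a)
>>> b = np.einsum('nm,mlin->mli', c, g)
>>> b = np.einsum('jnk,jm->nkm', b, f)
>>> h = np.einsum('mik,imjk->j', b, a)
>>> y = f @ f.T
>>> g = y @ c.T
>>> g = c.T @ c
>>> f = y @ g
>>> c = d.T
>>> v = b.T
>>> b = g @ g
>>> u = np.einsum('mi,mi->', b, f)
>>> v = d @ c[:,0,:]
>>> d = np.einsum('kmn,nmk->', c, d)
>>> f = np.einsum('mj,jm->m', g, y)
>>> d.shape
()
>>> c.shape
(11, 23, 5)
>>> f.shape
(5,)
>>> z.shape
(23,)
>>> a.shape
(23, 17, 23, 2)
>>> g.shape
(5, 5)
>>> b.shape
(5, 5)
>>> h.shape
(23,)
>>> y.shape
(5, 5)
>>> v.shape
(5, 23, 5)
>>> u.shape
()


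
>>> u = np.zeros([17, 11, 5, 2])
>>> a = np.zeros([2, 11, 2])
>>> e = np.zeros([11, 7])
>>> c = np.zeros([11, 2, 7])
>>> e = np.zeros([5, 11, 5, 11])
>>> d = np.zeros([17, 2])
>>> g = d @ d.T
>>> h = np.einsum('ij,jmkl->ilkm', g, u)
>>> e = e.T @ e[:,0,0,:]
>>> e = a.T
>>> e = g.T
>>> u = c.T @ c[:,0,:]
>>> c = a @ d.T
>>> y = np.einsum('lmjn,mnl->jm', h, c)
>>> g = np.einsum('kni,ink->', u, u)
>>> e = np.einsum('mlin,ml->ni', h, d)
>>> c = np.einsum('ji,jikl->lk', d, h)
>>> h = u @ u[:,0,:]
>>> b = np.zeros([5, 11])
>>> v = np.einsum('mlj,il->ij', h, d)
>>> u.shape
(7, 2, 7)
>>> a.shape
(2, 11, 2)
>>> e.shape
(11, 5)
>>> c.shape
(11, 5)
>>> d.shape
(17, 2)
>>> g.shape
()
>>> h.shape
(7, 2, 7)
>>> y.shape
(5, 2)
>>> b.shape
(5, 11)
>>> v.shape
(17, 7)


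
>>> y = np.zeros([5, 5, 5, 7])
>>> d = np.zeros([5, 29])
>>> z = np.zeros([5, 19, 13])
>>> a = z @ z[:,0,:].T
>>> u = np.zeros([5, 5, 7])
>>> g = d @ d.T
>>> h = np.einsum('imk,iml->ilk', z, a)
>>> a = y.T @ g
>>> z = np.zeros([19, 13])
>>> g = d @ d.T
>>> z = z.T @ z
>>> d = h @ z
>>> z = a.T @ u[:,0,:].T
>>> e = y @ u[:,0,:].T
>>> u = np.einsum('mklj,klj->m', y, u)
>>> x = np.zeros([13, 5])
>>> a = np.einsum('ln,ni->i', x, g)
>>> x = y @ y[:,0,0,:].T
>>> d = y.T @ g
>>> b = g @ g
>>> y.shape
(5, 5, 5, 7)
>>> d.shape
(7, 5, 5, 5)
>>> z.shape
(5, 5, 5, 5)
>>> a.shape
(5,)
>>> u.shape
(5,)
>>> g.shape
(5, 5)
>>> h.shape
(5, 5, 13)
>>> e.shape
(5, 5, 5, 5)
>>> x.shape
(5, 5, 5, 5)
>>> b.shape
(5, 5)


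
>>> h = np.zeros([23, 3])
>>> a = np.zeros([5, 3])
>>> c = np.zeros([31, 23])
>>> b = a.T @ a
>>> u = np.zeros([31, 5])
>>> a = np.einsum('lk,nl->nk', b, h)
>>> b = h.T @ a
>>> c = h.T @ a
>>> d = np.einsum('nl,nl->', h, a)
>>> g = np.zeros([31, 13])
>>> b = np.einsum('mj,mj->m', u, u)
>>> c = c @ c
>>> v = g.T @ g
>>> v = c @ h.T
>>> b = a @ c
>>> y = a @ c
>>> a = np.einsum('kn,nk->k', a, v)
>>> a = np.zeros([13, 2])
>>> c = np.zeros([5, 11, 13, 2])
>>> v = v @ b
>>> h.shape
(23, 3)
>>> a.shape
(13, 2)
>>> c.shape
(5, 11, 13, 2)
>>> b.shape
(23, 3)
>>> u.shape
(31, 5)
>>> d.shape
()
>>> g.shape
(31, 13)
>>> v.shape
(3, 3)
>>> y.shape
(23, 3)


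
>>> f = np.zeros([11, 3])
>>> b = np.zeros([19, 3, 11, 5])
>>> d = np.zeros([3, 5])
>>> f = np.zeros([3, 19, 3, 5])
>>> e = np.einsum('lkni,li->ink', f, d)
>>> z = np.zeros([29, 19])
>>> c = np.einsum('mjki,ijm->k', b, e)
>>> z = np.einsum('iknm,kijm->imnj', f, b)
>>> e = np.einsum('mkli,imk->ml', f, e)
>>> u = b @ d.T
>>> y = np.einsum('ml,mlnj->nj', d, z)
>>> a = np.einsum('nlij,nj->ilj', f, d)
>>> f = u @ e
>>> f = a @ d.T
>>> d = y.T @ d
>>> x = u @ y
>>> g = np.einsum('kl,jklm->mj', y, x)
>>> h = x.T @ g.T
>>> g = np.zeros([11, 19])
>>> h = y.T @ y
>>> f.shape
(3, 19, 3)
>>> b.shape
(19, 3, 11, 5)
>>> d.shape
(11, 5)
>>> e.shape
(3, 3)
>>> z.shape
(3, 5, 3, 11)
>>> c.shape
(11,)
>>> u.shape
(19, 3, 11, 3)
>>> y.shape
(3, 11)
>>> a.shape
(3, 19, 5)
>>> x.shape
(19, 3, 11, 11)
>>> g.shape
(11, 19)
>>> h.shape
(11, 11)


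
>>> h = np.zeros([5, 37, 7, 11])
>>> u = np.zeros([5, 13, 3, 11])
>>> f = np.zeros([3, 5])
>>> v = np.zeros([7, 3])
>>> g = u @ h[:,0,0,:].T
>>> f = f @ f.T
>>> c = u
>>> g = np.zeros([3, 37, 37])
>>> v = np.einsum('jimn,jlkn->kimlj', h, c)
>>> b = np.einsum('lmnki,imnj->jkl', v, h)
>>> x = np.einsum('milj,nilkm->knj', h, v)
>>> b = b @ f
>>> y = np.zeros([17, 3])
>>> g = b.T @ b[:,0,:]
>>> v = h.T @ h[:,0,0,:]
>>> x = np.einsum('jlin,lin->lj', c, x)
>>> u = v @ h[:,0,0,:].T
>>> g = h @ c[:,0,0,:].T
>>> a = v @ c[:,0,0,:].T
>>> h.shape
(5, 37, 7, 11)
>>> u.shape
(11, 7, 37, 5)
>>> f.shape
(3, 3)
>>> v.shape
(11, 7, 37, 11)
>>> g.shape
(5, 37, 7, 5)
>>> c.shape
(5, 13, 3, 11)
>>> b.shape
(11, 13, 3)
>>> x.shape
(13, 5)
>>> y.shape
(17, 3)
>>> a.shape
(11, 7, 37, 5)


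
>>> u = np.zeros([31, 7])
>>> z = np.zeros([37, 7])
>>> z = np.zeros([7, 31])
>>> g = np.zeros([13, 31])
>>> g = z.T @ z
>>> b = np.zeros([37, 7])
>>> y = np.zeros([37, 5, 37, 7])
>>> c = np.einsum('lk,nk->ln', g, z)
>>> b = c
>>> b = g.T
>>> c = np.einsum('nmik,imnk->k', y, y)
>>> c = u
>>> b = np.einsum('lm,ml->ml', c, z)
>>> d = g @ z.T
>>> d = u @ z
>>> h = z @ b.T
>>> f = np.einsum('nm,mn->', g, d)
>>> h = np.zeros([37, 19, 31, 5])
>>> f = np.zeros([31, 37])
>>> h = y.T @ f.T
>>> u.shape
(31, 7)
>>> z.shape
(7, 31)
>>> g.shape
(31, 31)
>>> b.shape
(7, 31)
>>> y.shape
(37, 5, 37, 7)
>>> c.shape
(31, 7)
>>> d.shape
(31, 31)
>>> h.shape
(7, 37, 5, 31)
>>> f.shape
(31, 37)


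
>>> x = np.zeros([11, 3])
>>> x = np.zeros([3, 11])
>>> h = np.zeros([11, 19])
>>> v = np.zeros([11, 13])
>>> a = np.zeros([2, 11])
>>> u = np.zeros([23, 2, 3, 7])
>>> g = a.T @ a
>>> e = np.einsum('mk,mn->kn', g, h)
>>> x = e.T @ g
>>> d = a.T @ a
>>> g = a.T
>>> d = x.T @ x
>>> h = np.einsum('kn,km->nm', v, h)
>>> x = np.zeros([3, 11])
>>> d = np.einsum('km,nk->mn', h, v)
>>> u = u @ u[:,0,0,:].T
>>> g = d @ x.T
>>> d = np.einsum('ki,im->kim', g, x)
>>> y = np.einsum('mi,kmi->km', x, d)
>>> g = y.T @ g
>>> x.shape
(3, 11)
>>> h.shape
(13, 19)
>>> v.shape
(11, 13)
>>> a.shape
(2, 11)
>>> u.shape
(23, 2, 3, 23)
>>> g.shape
(3, 3)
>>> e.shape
(11, 19)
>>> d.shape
(19, 3, 11)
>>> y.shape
(19, 3)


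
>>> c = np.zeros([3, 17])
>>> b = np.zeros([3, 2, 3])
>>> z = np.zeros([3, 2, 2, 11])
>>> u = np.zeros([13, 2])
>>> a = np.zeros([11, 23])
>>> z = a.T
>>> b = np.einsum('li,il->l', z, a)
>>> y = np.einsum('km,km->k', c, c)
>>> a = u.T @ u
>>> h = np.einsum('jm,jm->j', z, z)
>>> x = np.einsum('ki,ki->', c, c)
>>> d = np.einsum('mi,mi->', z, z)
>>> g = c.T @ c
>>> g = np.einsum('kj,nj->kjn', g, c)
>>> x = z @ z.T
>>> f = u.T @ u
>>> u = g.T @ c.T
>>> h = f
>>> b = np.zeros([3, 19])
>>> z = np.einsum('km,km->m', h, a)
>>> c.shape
(3, 17)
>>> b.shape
(3, 19)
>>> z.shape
(2,)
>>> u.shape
(3, 17, 3)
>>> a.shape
(2, 2)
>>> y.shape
(3,)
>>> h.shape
(2, 2)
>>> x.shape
(23, 23)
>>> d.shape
()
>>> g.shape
(17, 17, 3)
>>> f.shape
(2, 2)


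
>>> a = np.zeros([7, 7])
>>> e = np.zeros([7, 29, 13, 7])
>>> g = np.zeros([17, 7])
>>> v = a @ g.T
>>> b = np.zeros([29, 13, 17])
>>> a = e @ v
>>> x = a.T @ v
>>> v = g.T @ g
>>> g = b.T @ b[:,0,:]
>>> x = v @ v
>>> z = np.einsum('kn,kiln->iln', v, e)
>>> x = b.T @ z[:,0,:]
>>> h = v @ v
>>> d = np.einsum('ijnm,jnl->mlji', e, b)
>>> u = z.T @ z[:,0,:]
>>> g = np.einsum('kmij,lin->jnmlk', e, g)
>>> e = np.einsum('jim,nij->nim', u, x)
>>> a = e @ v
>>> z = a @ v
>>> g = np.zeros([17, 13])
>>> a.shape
(17, 13, 7)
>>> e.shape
(17, 13, 7)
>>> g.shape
(17, 13)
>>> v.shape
(7, 7)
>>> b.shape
(29, 13, 17)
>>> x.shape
(17, 13, 7)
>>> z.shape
(17, 13, 7)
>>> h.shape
(7, 7)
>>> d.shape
(7, 17, 29, 7)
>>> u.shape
(7, 13, 7)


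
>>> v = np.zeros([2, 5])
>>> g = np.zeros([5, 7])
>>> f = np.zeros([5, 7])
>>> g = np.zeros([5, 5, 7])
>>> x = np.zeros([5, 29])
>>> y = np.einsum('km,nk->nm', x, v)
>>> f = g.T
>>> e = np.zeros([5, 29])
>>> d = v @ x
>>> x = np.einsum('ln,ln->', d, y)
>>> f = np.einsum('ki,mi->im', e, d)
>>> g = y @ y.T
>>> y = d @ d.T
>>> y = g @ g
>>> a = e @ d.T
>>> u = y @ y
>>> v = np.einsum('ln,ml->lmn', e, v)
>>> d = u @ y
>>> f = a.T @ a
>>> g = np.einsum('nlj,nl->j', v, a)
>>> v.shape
(5, 2, 29)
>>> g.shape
(29,)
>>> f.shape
(2, 2)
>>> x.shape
()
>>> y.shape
(2, 2)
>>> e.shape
(5, 29)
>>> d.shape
(2, 2)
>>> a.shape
(5, 2)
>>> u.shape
(2, 2)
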